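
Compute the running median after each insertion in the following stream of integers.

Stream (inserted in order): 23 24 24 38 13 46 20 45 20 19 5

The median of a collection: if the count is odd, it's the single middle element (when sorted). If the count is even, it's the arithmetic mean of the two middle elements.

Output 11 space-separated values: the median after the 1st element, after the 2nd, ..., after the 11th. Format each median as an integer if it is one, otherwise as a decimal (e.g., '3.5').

Answer: 23 23.5 24 24 24 24 24 24 24 23.5 23

Derivation:
Step 1: insert 23 -> lo=[23] (size 1, max 23) hi=[] (size 0) -> median=23
Step 2: insert 24 -> lo=[23] (size 1, max 23) hi=[24] (size 1, min 24) -> median=23.5
Step 3: insert 24 -> lo=[23, 24] (size 2, max 24) hi=[24] (size 1, min 24) -> median=24
Step 4: insert 38 -> lo=[23, 24] (size 2, max 24) hi=[24, 38] (size 2, min 24) -> median=24
Step 5: insert 13 -> lo=[13, 23, 24] (size 3, max 24) hi=[24, 38] (size 2, min 24) -> median=24
Step 6: insert 46 -> lo=[13, 23, 24] (size 3, max 24) hi=[24, 38, 46] (size 3, min 24) -> median=24
Step 7: insert 20 -> lo=[13, 20, 23, 24] (size 4, max 24) hi=[24, 38, 46] (size 3, min 24) -> median=24
Step 8: insert 45 -> lo=[13, 20, 23, 24] (size 4, max 24) hi=[24, 38, 45, 46] (size 4, min 24) -> median=24
Step 9: insert 20 -> lo=[13, 20, 20, 23, 24] (size 5, max 24) hi=[24, 38, 45, 46] (size 4, min 24) -> median=24
Step 10: insert 19 -> lo=[13, 19, 20, 20, 23] (size 5, max 23) hi=[24, 24, 38, 45, 46] (size 5, min 24) -> median=23.5
Step 11: insert 5 -> lo=[5, 13, 19, 20, 20, 23] (size 6, max 23) hi=[24, 24, 38, 45, 46] (size 5, min 24) -> median=23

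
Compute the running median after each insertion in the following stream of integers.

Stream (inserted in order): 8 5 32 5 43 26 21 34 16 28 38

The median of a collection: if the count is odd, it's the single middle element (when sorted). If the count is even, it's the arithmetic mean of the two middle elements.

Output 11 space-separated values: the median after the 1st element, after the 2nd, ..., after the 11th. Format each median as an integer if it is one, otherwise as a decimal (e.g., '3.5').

Answer: 8 6.5 8 6.5 8 17 21 23.5 21 23.5 26

Derivation:
Step 1: insert 8 -> lo=[8] (size 1, max 8) hi=[] (size 0) -> median=8
Step 2: insert 5 -> lo=[5] (size 1, max 5) hi=[8] (size 1, min 8) -> median=6.5
Step 3: insert 32 -> lo=[5, 8] (size 2, max 8) hi=[32] (size 1, min 32) -> median=8
Step 4: insert 5 -> lo=[5, 5] (size 2, max 5) hi=[8, 32] (size 2, min 8) -> median=6.5
Step 5: insert 43 -> lo=[5, 5, 8] (size 3, max 8) hi=[32, 43] (size 2, min 32) -> median=8
Step 6: insert 26 -> lo=[5, 5, 8] (size 3, max 8) hi=[26, 32, 43] (size 3, min 26) -> median=17
Step 7: insert 21 -> lo=[5, 5, 8, 21] (size 4, max 21) hi=[26, 32, 43] (size 3, min 26) -> median=21
Step 8: insert 34 -> lo=[5, 5, 8, 21] (size 4, max 21) hi=[26, 32, 34, 43] (size 4, min 26) -> median=23.5
Step 9: insert 16 -> lo=[5, 5, 8, 16, 21] (size 5, max 21) hi=[26, 32, 34, 43] (size 4, min 26) -> median=21
Step 10: insert 28 -> lo=[5, 5, 8, 16, 21] (size 5, max 21) hi=[26, 28, 32, 34, 43] (size 5, min 26) -> median=23.5
Step 11: insert 38 -> lo=[5, 5, 8, 16, 21, 26] (size 6, max 26) hi=[28, 32, 34, 38, 43] (size 5, min 28) -> median=26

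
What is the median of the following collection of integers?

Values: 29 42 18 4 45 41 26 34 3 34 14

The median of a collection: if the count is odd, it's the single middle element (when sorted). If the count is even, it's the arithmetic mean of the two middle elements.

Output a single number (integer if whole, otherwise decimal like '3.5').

Answer: 29

Derivation:
Step 1: insert 29 -> lo=[29] (size 1, max 29) hi=[] (size 0) -> median=29
Step 2: insert 42 -> lo=[29] (size 1, max 29) hi=[42] (size 1, min 42) -> median=35.5
Step 3: insert 18 -> lo=[18, 29] (size 2, max 29) hi=[42] (size 1, min 42) -> median=29
Step 4: insert 4 -> lo=[4, 18] (size 2, max 18) hi=[29, 42] (size 2, min 29) -> median=23.5
Step 5: insert 45 -> lo=[4, 18, 29] (size 3, max 29) hi=[42, 45] (size 2, min 42) -> median=29
Step 6: insert 41 -> lo=[4, 18, 29] (size 3, max 29) hi=[41, 42, 45] (size 3, min 41) -> median=35
Step 7: insert 26 -> lo=[4, 18, 26, 29] (size 4, max 29) hi=[41, 42, 45] (size 3, min 41) -> median=29
Step 8: insert 34 -> lo=[4, 18, 26, 29] (size 4, max 29) hi=[34, 41, 42, 45] (size 4, min 34) -> median=31.5
Step 9: insert 3 -> lo=[3, 4, 18, 26, 29] (size 5, max 29) hi=[34, 41, 42, 45] (size 4, min 34) -> median=29
Step 10: insert 34 -> lo=[3, 4, 18, 26, 29] (size 5, max 29) hi=[34, 34, 41, 42, 45] (size 5, min 34) -> median=31.5
Step 11: insert 14 -> lo=[3, 4, 14, 18, 26, 29] (size 6, max 29) hi=[34, 34, 41, 42, 45] (size 5, min 34) -> median=29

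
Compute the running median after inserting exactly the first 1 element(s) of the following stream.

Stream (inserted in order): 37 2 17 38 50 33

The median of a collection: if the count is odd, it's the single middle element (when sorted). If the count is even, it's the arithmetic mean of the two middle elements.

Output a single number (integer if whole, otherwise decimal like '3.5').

Answer: 37

Derivation:
Step 1: insert 37 -> lo=[37] (size 1, max 37) hi=[] (size 0) -> median=37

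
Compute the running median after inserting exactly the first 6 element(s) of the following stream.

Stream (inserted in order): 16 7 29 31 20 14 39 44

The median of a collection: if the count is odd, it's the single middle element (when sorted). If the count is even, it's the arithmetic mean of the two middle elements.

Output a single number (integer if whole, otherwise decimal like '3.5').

Answer: 18

Derivation:
Step 1: insert 16 -> lo=[16] (size 1, max 16) hi=[] (size 0) -> median=16
Step 2: insert 7 -> lo=[7] (size 1, max 7) hi=[16] (size 1, min 16) -> median=11.5
Step 3: insert 29 -> lo=[7, 16] (size 2, max 16) hi=[29] (size 1, min 29) -> median=16
Step 4: insert 31 -> lo=[7, 16] (size 2, max 16) hi=[29, 31] (size 2, min 29) -> median=22.5
Step 5: insert 20 -> lo=[7, 16, 20] (size 3, max 20) hi=[29, 31] (size 2, min 29) -> median=20
Step 6: insert 14 -> lo=[7, 14, 16] (size 3, max 16) hi=[20, 29, 31] (size 3, min 20) -> median=18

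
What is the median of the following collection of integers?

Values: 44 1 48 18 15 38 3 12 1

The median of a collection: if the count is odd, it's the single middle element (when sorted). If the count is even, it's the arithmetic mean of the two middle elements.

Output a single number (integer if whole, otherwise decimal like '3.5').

Step 1: insert 44 -> lo=[44] (size 1, max 44) hi=[] (size 0) -> median=44
Step 2: insert 1 -> lo=[1] (size 1, max 1) hi=[44] (size 1, min 44) -> median=22.5
Step 3: insert 48 -> lo=[1, 44] (size 2, max 44) hi=[48] (size 1, min 48) -> median=44
Step 4: insert 18 -> lo=[1, 18] (size 2, max 18) hi=[44, 48] (size 2, min 44) -> median=31
Step 5: insert 15 -> lo=[1, 15, 18] (size 3, max 18) hi=[44, 48] (size 2, min 44) -> median=18
Step 6: insert 38 -> lo=[1, 15, 18] (size 3, max 18) hi=[38, 44, 48] (size 3, min 38) -> median=28
Step 7: insert 3 -> lo=[1, 3, 15, 18] (size 4, max 18) hi=[38, 44, 48] (size 3, min 38) -> median=18
Step 8: insert 12 -> lo=[1, 3, 12, 15] (size 4, max 15) hi=[18, 38, 44, 48] (size 4, min 18) -> median=16.5
Step 9: insert 1 -> lo=[1, 1, 3, 12, 15] (size 5, max 15) hi=[18, 38, 44, 48] (size 4, min 18) -> median=15

Answer: 15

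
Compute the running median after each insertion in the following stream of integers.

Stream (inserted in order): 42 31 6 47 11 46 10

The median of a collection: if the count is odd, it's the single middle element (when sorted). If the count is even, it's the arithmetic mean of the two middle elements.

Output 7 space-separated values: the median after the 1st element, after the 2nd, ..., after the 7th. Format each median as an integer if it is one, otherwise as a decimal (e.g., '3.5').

Step 1: insert 42 -> lo=[42] (size 1, max 42) hi=[] (size 0) -> median=42
Step 2: insert 31 -> lo=[31] (size 1, max 31) hi=[42] (size 1, min 42) -> median=36.5
Step 3: insert 6 -> lo=[6, 31] (size 2, max 31) hi=[42] (size 1, min 42) -> median=31
Step 4: insert 47 -> lo=[6, 31] (size 2, max 31) hi=[42, 47] (size 2, min 42) -> median=36.5
Step 5: insert 11 -> lo=[6, 11, 31] (size 3, max 31) hi=[42, 47] (size 2, min 42) -> median=31
Step 6: insert 46 -> lo=[6, 11, 31] (size 3, max 31) hi=[42, 46, 47] (size 3, min 42) -> median=36.5
Step 7: insert 10 -> lo=[6, 10, 11, 31] (size 4, max 31) hi=[42, 46, 47] (size 3, min 42) -> median=31

Answer: 42 36.5 31 36.5 31 36.5 31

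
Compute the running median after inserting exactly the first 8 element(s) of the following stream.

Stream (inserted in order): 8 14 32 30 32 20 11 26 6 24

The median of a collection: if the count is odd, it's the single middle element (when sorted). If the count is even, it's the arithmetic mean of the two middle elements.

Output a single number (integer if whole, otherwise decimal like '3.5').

Answer: 23

Derivation:
Step 1: insert 8 -> lo=[8] (size 1, max 8) hi=[] (size 0) -> median=8
Step 2: insert 14 -> lo=[8] (size 1, max 8) hi=[14] (size 1, min 14) -> median=11
Step 3: insert 32 -> lo=[8, 14] (size 2, max 14) hi=[32] (size 1, min 32) -> median=14
Step 4: insert 30 -> lo=[8, 14] (size 2, max 14) hi=[30, 32] (size 2, min 30) -> median=22
Step 5: insert 32 -> lo=[8, 14, 30] (size 3, max 30) hi=[32, 32] (size 2, min 32) -> median=30
Step 6: insert 20 -> lo=[8, 14, 20] (size 3, max 20) hi=[30, 32, 32] (size 3, min 30) -> median=25
Step 7: insert 11 -> lo=[8, 11, 14, 20] (size 4, max 20) hi=[30, 32, 32] (size 3, min 30) -> median=20
Step 8: insert 26 -> lo=[8, 11, 14, 20] (size 4, max 20) hi=[26, 30, 32, 32] (size 4, min 26) -> median=23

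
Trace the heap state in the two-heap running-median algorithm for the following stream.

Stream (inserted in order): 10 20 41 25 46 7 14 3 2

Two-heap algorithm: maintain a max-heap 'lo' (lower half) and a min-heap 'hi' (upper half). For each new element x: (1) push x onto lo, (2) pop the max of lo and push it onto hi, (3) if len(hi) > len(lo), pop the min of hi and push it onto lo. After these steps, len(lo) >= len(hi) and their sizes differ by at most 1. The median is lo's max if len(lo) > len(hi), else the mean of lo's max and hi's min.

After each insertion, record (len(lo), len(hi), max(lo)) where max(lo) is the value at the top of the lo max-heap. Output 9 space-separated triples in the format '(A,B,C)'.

Step 1: insert 10 -> lo=[10] hi=[] -> (len(lo)=1, len(hi)=0, max(lo)=10)
Step 2: insert 20 -> lo=[10] hi=[20] -> (len(lo)=1, len(hi)=1, max(lo)=10)
Step 3: insert 41 -> lo=[10, 20] hi=[41] -> (len(lo)=2, len(hi)=1, max(lo)=20)
Step 4: insert 25 -> lo=[10, 20] hi=[25, 41] -> (len(lo)=2, len(hi)=2, max(lo)=20)
Step 5: insert 46 -> lo=[10, 20, 25] hi=[41, 46] -> (len(lo)=3, len(hi)=2, max(lo)=25)
Step 6: insert 7 -> lo=[7, 10, 20] hi=[25, 41, 46] -> (len(lo)=3, len(hi)=3, max(lo)=20)
Step 7: insert 14 -> lo=[7, 10, 14, 20] hi=[25, 41, 46] -> (len(lo)=4, len(hi)=3, max(lo)=20)
Step 8: insert 3 -> lo=[3, 7, 10, 14] hi=[20, 25, 41, 46] -> (len(lo)=4, len(hi)=4, max(lo)=14)
Step 9: insert 2 -> lo=[2, 3, 7, 10, 14] hi=[20, 25, 41, 46] -> (len(lo)=5, len(hi)=4, max(lo)=14)

Answer: (1,0,10) (1,1,10) (2,1,20) (2,2,20) (3,2,25) (3,3,20) (4,3,20) (4,4,14) (5,4,14)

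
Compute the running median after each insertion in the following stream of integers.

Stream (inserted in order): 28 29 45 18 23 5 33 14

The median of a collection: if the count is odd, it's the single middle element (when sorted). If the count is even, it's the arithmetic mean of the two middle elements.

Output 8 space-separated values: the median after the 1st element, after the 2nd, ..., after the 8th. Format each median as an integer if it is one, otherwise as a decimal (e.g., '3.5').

Answer: 28 28.5 29 28.5 28 25.5 28 25.5

Derivation:
Step 1: insert 28 -> lo=[28] (size 1, max 28) hi=[] (size 0) -> median=28
Step 2: insert 29 -> lo=[28] (size 1, max 28) hi=[29] (size 1, min 29) -> median=28.5
Step 3: insert 45 -> lo=[28, 29] (size 2, max 29) hi=[45] (size 1, min 45) -> median=29
Step 4: insert 18 -> lo=[18, 28] (size 2, max 28) hi=[29, 45] (size 2, min 29) -> median=28.5
Step 5: insert 23 -> lo=[18, 23, 28] (size 3, max 28) hi=[29, 45] (size 2, min 29) -> median=28
Step 6: insert 5 -> lo=[5, 18, 23] (size 3, max 23) hi=[28, 29, 45] (size 3, min 28) -> median=25.5
Step 7: insert 33 -> lo=[5, 18, 23, 28] (size 4, max 28) hi=[29, 33, 45] (size 3, min 29) -> median=28
Step 8: insert 14 -> lo=[5, 14, 18, 23] (size 4, max 23) hi=[28, 29, 33, 45] (size 4, min 28) -> median=25.5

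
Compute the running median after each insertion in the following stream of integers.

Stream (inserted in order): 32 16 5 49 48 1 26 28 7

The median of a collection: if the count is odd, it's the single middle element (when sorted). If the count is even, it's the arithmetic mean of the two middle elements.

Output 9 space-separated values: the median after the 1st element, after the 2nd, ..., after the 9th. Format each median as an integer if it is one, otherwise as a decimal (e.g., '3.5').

Step 1: insert 32 -> lo=[32] (size 1, max 32) hi=[] (size 0) -> median=32
Step 2: insert 16 -> lo=[16] (size 1, max 16) hi=[32] (size 1, min 32) -> median=24
Step 3: insert 5 -> lo=[5, 16] (size 2, max 16) hi=[32] (size 1, min 32) -> median=16
Step 4: insert 49 -> lo=[5, 16] (size 2, max 16) hi=[32, 49] (size 2, min 32) -> median=24
Step 5: insert 48 -> lo=[5, 16, 32] (size 3, max 32) hi=[48, 49] (size 2, min 48) -> median=32
Step 6: insert 1 -> lo=[1, 5, 16] (size 3, max 16) hi=[32, 48, 49] (size 3, min 32) -> median=24
Step 7: insert 26 -> lo=[1, 5, 16, 26] (size 4, max 26) hi=[32, 48, 49] (size 3, min 32) -> median=26
Step 8: insert 28 -> lo=[1, 5, 16, 26] (size 4, max 26) hi=[28, 32, 48, 49] (size 4, min 28) -> median=27
Step 9: insert 7 -> lo=[1, 5, 7, 16, 26] (size 5, max 26) hi=[28, 32, 48, 49] (size 4, min 28) -> median=26

Answer: 32 24 16 24 32 24 26 27 26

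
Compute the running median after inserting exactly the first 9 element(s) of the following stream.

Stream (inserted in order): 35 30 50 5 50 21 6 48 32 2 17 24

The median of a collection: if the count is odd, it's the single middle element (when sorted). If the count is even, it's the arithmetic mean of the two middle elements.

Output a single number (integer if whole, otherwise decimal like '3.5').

Answer: 32

Derivation:
Step 1: insert 35 -> lo=[35] (size 1, max 35) hi=[] (size 0) -> median=35
Step 2: insert 30 -> lo=[30] (size 1, max 30) hi=[35] (size 1, min 35) -> median=32.5
Step 3: insert 50 -> lo=[30, 35] (size 2, max 35) hi=[50] (size 1, min 50) -> median=35
Step 4: insert 5 -> lo=[5, 30] (size 2, max 30) hi=[35, 50] (size 2, min 35) -> median=32.5
Step 5: insert 50 -> lo=[5, 30, 35] (size 3, max 35) hi=[50, 50] (size 2, min 50) -> median=35
Step 6: insert 21 -> lo=[5, 21, 30] (size 3, max 30) hi=[35, 50, 50] (size 3, min 35) -> median=32.5
Step 7: insert 6 -> lo=[5, 6, 21, 30] (size 4, max 30) hi=[35, 50, 50] (size 3, min 35) -> median=30
Step 8: insert 48 -> lo=[5, 6, 21, 30] (size 4, max 30) hi=[35, 48, 50, 50] (size 4, min 35) -> median=32.5
Step 9: insert 32 -> lo=[5, 6, 21, 30, 32] (size 5, max 32) hi=[35, 48, 50, 50] (size 4, min 35) -> median=32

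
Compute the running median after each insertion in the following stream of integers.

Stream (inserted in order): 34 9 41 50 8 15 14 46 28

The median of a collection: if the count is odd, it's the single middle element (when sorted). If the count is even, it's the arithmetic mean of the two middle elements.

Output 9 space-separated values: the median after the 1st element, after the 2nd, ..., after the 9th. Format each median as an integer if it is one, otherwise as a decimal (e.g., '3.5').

Step 1: insert 34 -> lo=[34] (size 1, max 34) hi=[] (size 0) -> median=34
Step 2: insert 9 -> lo=[9] (size 1, max 9) hi=[34] (size 1, min 34) -> median=21.5
Step 3: insert 41 -> lo=[9, 34] (size 2, max 34) hi=[41] (size 1, min 41) -> median=34
Step 4: insert 50 -> lo=[9, 34] (size 2, max 34) hi=[41, 50] (size 2, min 41) -> median=37.5
Step 5: insert 8 -> lo=[8, 9, 34] (size 3, max 34) hi=[41, 50] (size 2, min 41) -> median=34
Step 6: insert 15 -> lo=[8, 9, 15] (size 3, max 15) hi=[34, 41, 50] (size 3, min 34) -> median=24.5
Step 7: insert 14 -> lo=[8, 9, 14, 15] (size 4, max 15) hi=[34, 41, 50] (size 3, min 34) -> median=15
Step 8: insert 46 -> lo=[8, 9, 14, 15] (size 4, max 15) hi=[34, 41, 46, 50] (size 4, min 34) -> median=24.5
Step 9: insert 28 -> lo=[8, 9, 14, 15, 28] (size 5, max 28) hi=[34, 41, 46, 50] (size 4, min 34) -> median=28

Answer: 34 21.5 34 37.5 34 24.5 15 24.5 28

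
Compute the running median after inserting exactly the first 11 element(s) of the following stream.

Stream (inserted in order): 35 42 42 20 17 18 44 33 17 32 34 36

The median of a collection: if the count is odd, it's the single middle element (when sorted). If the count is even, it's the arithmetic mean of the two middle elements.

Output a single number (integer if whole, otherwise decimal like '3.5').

Step 1: insert 35 -> lo=[35] (size 1, max 35) hi=[] (size 0) -> median=35
Step 2: insert 42 -> lo=[35] (size 1, max 35) hi=[42] (size 1, min 42) -> median=38.5
Step 3: insert 42 -> lo=[35, 42] (size 2, max 42) hi=[42] (size 1, min 42) -> median=42
Step 4: insert 20 -> lo=[20, 35] (size 2, max 35) hi=[42, 42] (size 2, min 42) -> median=38.5
Step 5: insert 17 -> lo=[17, 20, 35] (size 3, max 35) hi=[42, 42] (size 2, min 42) -> median=35
Step 6: insert 18 -> lo=[17, 18, 20] (size 3, max 20) hi=[35, 42, 42] (size 3, min 35) -> median=27.5
Step 7: insert 44 -> lo=[17, 18, 20, 35] (size 4, max 35) hi=[42, 42, 44] (size 3, min 42) -> median=35
Step 8: insert 33 -> lo=[17, 18, 20, 33] (size 4, max 33) hi=[35, 42, 42, 44] (size 4, min 35) -> median=34
Step 9: insert 17 -> lo=[17, 17, 18, 20, 33] (size 5, max 33) hi=[35, 42, 42, 44] (size 4, min 35) -> median=33
Step 10: insert 32 -> lo=[17, 17, 18, 20, 32] (size 5, max 32) hi=[33, 35, 42, 42, 44] (size 5, min 33) -> median=32.5
Step 11: insert 34 -> lo=[17, 17, 18, 20, 32, 33] (size 6, max 33) hi=[34, 35, 42, 42, 44] (size 5, min 34) -> median=33

Answer: 33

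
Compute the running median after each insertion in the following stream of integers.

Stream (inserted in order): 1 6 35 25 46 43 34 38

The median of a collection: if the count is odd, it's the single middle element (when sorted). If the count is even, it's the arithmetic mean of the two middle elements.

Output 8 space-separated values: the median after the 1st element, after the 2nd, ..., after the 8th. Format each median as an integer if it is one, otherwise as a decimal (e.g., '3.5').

Step 1: insert 1 -> lo=[1] (size 1, max 1) hi=[] (size 0) -> median=1
Step 2: insert 6 -> lo=[1] (size 1, max 1) hi=[6] (size 1, min 6) -> median=3.5
Step 3: insert 35 -> lo=[1, 6] (size 2, max 6) hi=[35] (size 1, min 35) -> median=6
Step 4: insert 25 -> lo=[1, 6] (size 2, max 6) hi=[25, 35] (size 2, min 25) -> median=15.5
Step 5: insert 46 -> lo=[1, 6, 25] (size 3, max 25) hi=[35, 46] (size 2, min 35) -> median=25
Step 6: insert 43 -> lo=[1, 6, 25] (size 3, max 25) hi=[35, 43, 46] (size 3, min 35) -> median=30
Step 7: insert 34 -> lo=[1, 6, 25, 34] (size 4, max 34) hi=[35, 43, 46] (size 3, min 35) -> median=34
Step 8: insert 38 -> lo=[1, 6, 25, 34] (size 4, max 34) hi=[35, 38, 43, 46] (size 4, min 35) -> median=34.5

Answer: 1 3.5 6 15.5 25 30 34 34.5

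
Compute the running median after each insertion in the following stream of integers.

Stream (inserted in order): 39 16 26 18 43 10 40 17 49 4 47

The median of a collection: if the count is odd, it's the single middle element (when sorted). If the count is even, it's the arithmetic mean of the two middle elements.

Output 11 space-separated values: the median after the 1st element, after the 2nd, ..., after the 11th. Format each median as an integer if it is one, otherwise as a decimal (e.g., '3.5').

Step 1: insert 39 -> lo=[39] (size 1, max 39) hi=[] (size 0) -> median=39
Step 2: insert 16 -> lo=[16] (size 1, max 16) hi=[39] (size 1, min 39) -> median=27.5
Step 3: insert 26 -> lo=[16, 26] (size 2, max 26) hi=[39] (size 1, min 39) -> median=26
Step 4: insert 18 -> lo=[16, 18] (size 2, max 18) hi=[26, 39] (size 2, min 26) -> median=22
Step 5: insert 43 -> lo=[16, 18, 26] (size 3, max 26) hi=[39, 43] (size 2, min 39) -> median=26
Step 6: insert 10 -> lo=[10, 16, 18] (size 3, max 18) hi=[26, 39, 43] (size 3, min 26) -> median=22
Step 7: insert 40 -> lo=[10, 16, 18, 26] (size 4, max 26) hi=[39, 40, 43] (size 3, min 39) -> median=26
Step 8: insert 17 -> lo=[10, 16, 17, 18] (size 4, max 18) hi=[26, 39, 40, 43] (size 4, min 26) -> median=22
Step 9: insert 49 -> lo=[10, 16, 17, 18, 26] (size 5, max 26) hi=[39, 40, 43, 49] (size 4, min 39) -> median=26
Step 10: insert 4 -> lo=[4, 10, 16, 17, 18] (size 5, max 18) hi=[26, 39, 40, 43, 49] (size 5, min 26) -> median=22
Step 11: insert 47 -> lo=[4, 10, 16, 17, 18, 26] (size 6, max 26) hi=[39, 40, 43, 47, 49] (size 5, min 39) -> median=26

Answer: 39 27.5 26 22 26 22 26 22 26 22 26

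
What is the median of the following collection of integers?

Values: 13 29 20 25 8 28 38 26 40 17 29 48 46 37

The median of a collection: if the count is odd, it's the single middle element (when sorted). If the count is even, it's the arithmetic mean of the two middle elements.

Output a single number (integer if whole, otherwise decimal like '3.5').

Step 1: insert 13 -> lo=[13] (size 1, max 13) hi=[] (size 0) -> median=13
Step 2: insert 29 -> lo=[13] (size 1, max 13) hi=[29] (size 1, min 29) -> median=21
Step 3: insert 20 -> lo=[13, 20] (size 2, max 20) hi=[29] (size 1, min 29) -> median=20
Step 4: insert 25 -> lo=[13, 20] (size 2, max 20) hi=[25, 29] (size 2, min 25) -> median=22.5
Step 5: insert 8 -> lo=[8, 13, 20] (size 3, max 20) hi=[25, 29] (size 2, min 25) -> median=20
Step 6: insert 28 -> lo=[8, 13, 20] (size 3, max 20) hi=[25, 28, 29] (size 3, min 25) -> median=22.5
Step 7: insert 38 -> lo=[8, 13, 20, 25] (size 4, max 25) hi=[28, 29, 38] (size 3, min 28) -> median=25
Step 8: insert 26 -> lo=[8, 13, 20, 25] (size 4, max 25) hi=[26, 28, 29, 38] (size 4, min 26) -> median=25.5
Step 9: insert 40 -> lo=[8, 13, 20, 25, 26] (size 5, max 26) hi=[28, 29, 38, 40] (size 4, min 28) -> median=26
Step 10: insert 17 -> lo=[8, 13, 17, 20, 25] (size 5, max 25) hi=[26, 28, 29, 38, 40] (size 5, min 26) -> median=25.5
Step 11: insert 29 -> lo=[8, 13, 17, 20, 25, 26] (size 6, max 26) hi=[28, 29, 29, 38, 40] (size 5, min 28) -> median=26
Step 12: insert 48 -> lo=[8, 13, 17, 20, 25, 26] (size 6, max 26) hi=[28, 29, 29, 38, 40, 48] (size 6, min 28) -> median=27
Step 13: insert 46 -> lo=[8, 13, 17, 20, 25, 26, 28] (size 7, max 28) hi=[29, 29, 38, 40, 46, 48] (size 6, min 29) -> median=28
Step 14: insert 37 -> lo=[8, 13, 17, 20, 25, 26, 28] (size 7, max 28) hi=[29, 29, 37, 38, 40, 46, 48] (size 7, min 29) -> median=28.5

Answer: 28.5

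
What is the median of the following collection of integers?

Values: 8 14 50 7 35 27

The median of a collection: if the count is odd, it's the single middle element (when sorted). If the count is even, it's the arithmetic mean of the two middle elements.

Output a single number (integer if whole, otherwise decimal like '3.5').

Step 1: insert 8 -> lo=[8] (size 1, max 8) hi=[] (size 0) -> median=8
Step 2: insert 14 -> lo=[8] (size 1, max 8) hi=[14] (size 1, min 14) -> median=11
Step 3: insert 50 -> lo=[8, 14] (size 2, max 14) hi=[50] (size 1, min 50) -> median=14
Step 4: insert 7 -> lo=[7, 8] (size 2, max 8) hi=[14, 50] (size 2, min 14) -> median=11
Step 5: insert 35 -> lo=[7, 8, 14] (size 3, max 14) hi=[35, 50] (size 2, min 35) -> median=14
Step 6: insert 27 -> lo=[7, 8, 14] (size 3, max 14) hi=[27, 35, 50] (size 3, min 27) -> median=20.5

Answer: 20.5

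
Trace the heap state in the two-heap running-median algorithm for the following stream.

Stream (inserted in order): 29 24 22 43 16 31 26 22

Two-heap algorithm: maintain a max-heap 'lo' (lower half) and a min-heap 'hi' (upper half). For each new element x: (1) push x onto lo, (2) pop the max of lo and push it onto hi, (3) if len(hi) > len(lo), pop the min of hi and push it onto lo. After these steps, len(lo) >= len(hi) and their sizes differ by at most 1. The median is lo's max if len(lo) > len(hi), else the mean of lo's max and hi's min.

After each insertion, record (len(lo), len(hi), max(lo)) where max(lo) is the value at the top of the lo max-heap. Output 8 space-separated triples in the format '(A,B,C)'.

Answer: (1,0,29) (1,1,24) (2,1,24) (2,2,24) (3,2,24) (3,3,24) (4,3,26) (4,4,24)

Derivation:
Step 1: insert 29 -> lo=[29] hi=[] -> (len(lo)=1, len(hi)=0, max(lo)=29)
Step 2: insert 24 -> lo=[24] hi=[29] -> (len(lo)=1, len(hi)=1, max(lo)=24)
Step 3: insert 22 -> lo=[22, 24] hi=[29] -> (len(lo)=2, len(hi)=1, max(lo)=24)
Step 4: insert 43 -> lo=[22, 24] hi=[29, 43] -> (len(lo)=2, len(hi)=2, max(lo)=24)
Step 5: insert 16 -> lo=[16, 22, 24] hi=[29, 43] -> (len(lo)=3, len(hi)=2, max(lo)=24)
Step 6: insert 31 -> lo=[16, 22, 24] hi=[29, 31, 43] -> (len(lo)=3, len(hi)=3, max(lo)=24)
Step 7: insert 26 -> lo=[16, 22, 24, 26] hi=[29, 31, 43] -> (len(lo)=4, len(hi)=3, max(lo)=26)
Step 8: insert 22 -> lo=[16, 22, 22, 24] hi=[26, 29, 31, 43] -> (len(lo)=4, len(hi)=4, max(lo)=24)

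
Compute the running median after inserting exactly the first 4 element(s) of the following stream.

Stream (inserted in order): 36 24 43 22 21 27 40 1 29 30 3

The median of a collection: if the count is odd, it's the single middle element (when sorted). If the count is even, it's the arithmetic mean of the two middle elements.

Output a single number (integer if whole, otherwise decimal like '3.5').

Answer: 30

Derivation:
Step 1: insert 36 -> lo=[36] (size 1, max 36) hi=[] (size 0) -> median=36
Step 2: insert 24 -> lo=[24] (size 1, max 24) hi=[36] (size 1, min 36) -> median=30
Step 3: insert 43 -> lo=[24, 36] (size 2, max 36) hi=[43] (size 1, min 43) -> median=36
Step 4: insert 22 -> lo=[22, 24] (size 2, max 24) hi=[36, 43] (size 2, min 36) -> median=30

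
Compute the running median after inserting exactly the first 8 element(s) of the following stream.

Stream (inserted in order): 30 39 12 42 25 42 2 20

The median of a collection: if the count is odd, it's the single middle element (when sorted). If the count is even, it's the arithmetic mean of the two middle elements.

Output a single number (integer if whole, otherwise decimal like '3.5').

Step 1: insert 30 -> lo=[30] (size 1, max 30) hi=[] (size 0) -> median=30
Step 2: insert 39 -> lo=[30] (size 1, max 30) hi=[39] (size 1, min 39) -> median=34.5
Step 3: insert 12 -> lo=[12, 30] (size 2, max 30) hi=[39] (size 1, min 39) -> median=30
Step 4: insert 42 -> lo=[12, 30] (size 2, max 30) hi=[39, 42] (size 2, min 39) -> median=34.5
Step 5: insert 25 -> lo=[12, 25, 30] (size 3, max 30) hi=[39, 42] (size 2, min 39) -> median=30
Step 6: insert 42 -> lo=[12, 25, 30] (size 3, max 30) hi=[39, 42, 42] (size 3, min 39) -> median=34.5
Step 7: insert 2 -> lo=[2, 12, 25, 30] (size 4, max 30) hi=[39, 42, 42] (size 3, min 39) -> median=30
Step 8: insert 20 -> lo=[2, 12, 20, 25] (size 4, max 25) hi=[30, 39, 42, 42] (size 4, min 30) -> median=27.5

Answer: 27.5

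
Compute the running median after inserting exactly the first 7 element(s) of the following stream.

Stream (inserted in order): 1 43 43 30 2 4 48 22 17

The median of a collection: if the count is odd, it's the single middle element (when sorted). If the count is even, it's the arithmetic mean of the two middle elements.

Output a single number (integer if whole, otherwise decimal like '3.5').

Answer: 30

Derivation:
Step 1: insert 1 -> lo=[1] (size 1, max 1) hi=[] (size 0) -> median=1
Step 2: insert 43 -> lo=[1] (size 1, max 1) hi=[43] (size 1, min 43) -> median=22
Step 3: insert 43 -> lo=[1, 43] (size 2, max 43) hi=[43] (size 1, min 43) -> median=43
Step 4: insert 30 -> lo=[1, 30] (size 2, max 30) hi=[43, 43] (size 2, min 43) -> median=36.5
Step 5: insert 2 -> lo=[1, 2, 30] (size 3, max 30) hi=[43, 43] (size 2, min 43) -> median=30
Step 6: insert 4 -> lo=[1, 2, 4] (size 3, max 4) hi=[30, 43, 43] (size 3, min 30) -> median=17
Step 7: insert 48 -> lo=[1, 2, 4, 30] (size 4, max 30) hi=[43, 43, 48] (size 3, min 43) -> median=30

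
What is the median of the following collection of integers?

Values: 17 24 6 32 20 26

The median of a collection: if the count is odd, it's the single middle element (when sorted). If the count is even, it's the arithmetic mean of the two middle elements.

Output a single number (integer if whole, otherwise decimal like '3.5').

Answer: 22

Derivation:
Step 1: insert 17 -> lo=[17] (size 1, max 17) hi=[] (size 0) -> median=17
Step 2: insert 24 -> lo=[17] (size 1, max 17) hi=[24] (size 1, min 24) -> median=20.5
Step 3: insert 6 -> lo=[6, 17] (size 2, max 17) hi=[24] (size 1, min 24) -> median=17
Step 4: insert 32 -> lo=[6, 17] (size 2, max 17) hi=[24, 32] (size 2, min 24) -> median=20.5
Step 5: insert 20 -> lo=[6, 17, 20] (size 3, max 20) hi=[24, 32] (size 2, min 24) -> median=20
Step 6: insert 26 -> lo=[6, 17, 20] (size 3, max 20) hi=[24, 26, 32] (size 3, min 24) -> median=22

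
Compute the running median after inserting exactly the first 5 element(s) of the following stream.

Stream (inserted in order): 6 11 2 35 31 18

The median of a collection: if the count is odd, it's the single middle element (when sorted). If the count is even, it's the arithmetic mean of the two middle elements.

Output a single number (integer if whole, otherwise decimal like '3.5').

Step 1: insert 6 -> lo=[6] (size 1, max 6) hi=[] (size 0) -> median=6
Step 2: insert 11 -> lo=[6] (size 1, max 6) hi=[11] (size 1, min 11) -> median=8.5
Step 3: insert 2 -> lo=[2, 6] (size 2, max 6) hi=[11] (size 1, min 11) -> median=6
Step 4: insert 35 -> lo=[2, 6] (size 2, max 6) hi=[11, 35] (size 2, min 11) -> median=8.5
Step 5: insert 31 -> lo=[2, 6, 11] (size 3, max 11) hi=[31, 35] (size 2, min 31) -> median=11

Answer: 11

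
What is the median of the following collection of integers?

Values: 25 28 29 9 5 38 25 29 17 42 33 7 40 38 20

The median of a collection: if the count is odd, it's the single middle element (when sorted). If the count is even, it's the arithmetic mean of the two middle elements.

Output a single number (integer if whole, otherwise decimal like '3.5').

Step 1: insert 25 -> lo=[25] (size 1, max 25) hi=[] (size 0) -> median=25
Step 2: insert 28 -> lo=[25] (size 1, max 25) hi=[28] (size 1, min 28) -> median=26.5
Step 3: insert 29 -> lo=[25, 28] (size 2, max 28) hi=[29] (size 1, min 29) -> median=28
Step 4: insert 9 -> lo=[9, 25] (size 2, max 25) hi=[28, 29] (size 2, min 28) -> median=26.5
Step 5: insert 5 -> lo=[5, 9, 25] (size 3, max 25) hi=[28, 29] (size 2, min 28) -> median=25
Step 6: insert 38 -> lo=[5, 9, 25] (size 3, max 25) hi=[28, 29, 38] (size 3, min 28) -> median=26.5
Step 7: insert 25 -> lo=[5, 9, 25, 25] (size 4, max 25) hi=[28, 29, 38] (size 3, min 28) -> median=25
Step 8: insert 29 -> lo=[5, 9, 25, 25] (size 4, max 25) hi=[28, 29, 29, 38] (size 4, min 28) -> median=26.5
Step 9: insert 17 -> lo=[5, 9, 17, 25, 25] (size 5, max 25) hi=[28, 29, 29, 38] (size 4, min 28) -> median=25
Step 10: insert 42 -> lo=[5, 9, 17, 25, 25] (size 5, max 25) hi=[28, 29, 29, 38, 42] (size 5, min 28) -> median=26.5
Step 11: insert 33 -> lo=[5, 9, 17, 25, 25, 28] (size 6, max 28) hi=[29, 29, 33, 38, 42] (size 5, min 29) -> median=28
Step 12: insert 7 -> lo=[5, 7, 9, 17, 25, 25] (size 6, max 25) hi=[28, 29, 29, 33, 38, 42] (size 6, min 28) -> median=26.5
Step 13: insert 40 -> lo=[5, 7, 9, 17, 25, 25, 28] (size 7, max 28) hi=[29, 29, 33, 38, 40, 42] (size 6, min 29) -> median=28
Step 14: insert 38 -> lo=[5, 7, 9, 17, 25, 25, 28] (size 7, max 28) hi=[29, 29, 33, 38, 38, 40, 42] (size 7, min 29) -> median=28.5
Step 15: insert 20 -> lo=[5, 7, 9, 17, 20, 25, 25, 28] (size 8, max 28) hi=[29, 29, 33, 38, 38, 40, 42] (size 7, min 29) -> median=28

Answer: 28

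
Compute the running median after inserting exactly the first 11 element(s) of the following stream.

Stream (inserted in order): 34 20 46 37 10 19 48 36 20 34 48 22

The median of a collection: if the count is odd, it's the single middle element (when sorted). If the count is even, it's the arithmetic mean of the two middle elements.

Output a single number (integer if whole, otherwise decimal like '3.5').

Step 1: insert 34 -> lo=[34] (size 1, max 34) hi=[] (size 0) -> median=34
Step 2: insert 20 -> lo=[20] (size 1, max 20) hi=[34] (size 1, min 34) -> median=27
Step 3: insert 46 -> lo=[20, 34] (size 2, max 34) hi=[46] (size 1, min 46) -> median=34
Step 4: insert 37 -> lo=[20, 34] (size 2, max 34) hi=[37, 46] (size 2, min 37) -> median=35.5
Step 5: insert 10 -> lo=[10, 20, 34] (size 3, max 34) hi=[37, 46] (size 2, min 37) -> median=34
Step 6: insert 19 -> lo=[10, 19, 20] (size 3, max 20) hi=[34, 37, 46] (size 3, min 34) -> median=27
Step 7: insert 48 -> lo=[10, 19, 20, 34] (size 4, max 34) hi=[37, 46, 48] (size 3, min 37) -> median=34
Step 8: insert 36 -> lo=[10, 19, 20, 34] (size 4, max 34) hi=[36, 37, 46, 48] (size 4, min 36) -> median=35
Step 9: insert 20 -> lo=[10, 19, 20, 20, 34] (size 5, max 34) hi=[36, 37, 46, 48] (size 4, min 36) -> median=34
Step 10: insert 34 -> lo=[10, 19, 20, 20, 34] (size 5, max 34) hi=[34, 36, 37, 46, 48] (size 5, min 34) -> median=34
Step 11: insert 48 -> lo=[10, 19, 20, 20, 34, 34] (size 6, max 34) hi=[36, 37, 46, 48, 48] (size 5, min 36) -> median=34

Answer: 34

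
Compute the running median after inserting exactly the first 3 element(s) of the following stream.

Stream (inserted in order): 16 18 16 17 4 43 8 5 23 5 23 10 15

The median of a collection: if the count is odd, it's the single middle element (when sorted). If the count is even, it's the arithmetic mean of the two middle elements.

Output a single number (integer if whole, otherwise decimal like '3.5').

Step 1: insert 16 -> lo=[16] (size 1, max 16) hi=[] (size 0) -> median=16
Step 2: insert 18 -> lo=[16] (size 1, max 16) hi=[18] (size 1, min 18) -> median=17
Step 3: insert 16 -> lo=[16, 16] (size 2, max 16) hi=[18] (size 1, min 18) -> median=16

Answer: 16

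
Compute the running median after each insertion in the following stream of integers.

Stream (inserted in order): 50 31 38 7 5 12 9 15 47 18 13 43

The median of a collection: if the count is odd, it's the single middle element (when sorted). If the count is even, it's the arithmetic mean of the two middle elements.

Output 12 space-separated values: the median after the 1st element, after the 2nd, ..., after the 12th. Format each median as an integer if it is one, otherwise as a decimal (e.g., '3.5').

Answer: 50 40.5 38 34.5 31 21.5 12 13.5 15 16.5 15 16.5

Derivation:
Step 1: insert 50 -> lo=[50] (size 1, max 50) hi=[] (size 0) -> median=50
Step 2: insert 31 -> lo=[31] (size 1, max 31) hi=[50] (size 1, min 50) -> median=40.5
Step 3: insert 38 -> lo=[31, 38] (size 2, max 38) hi=[50] (size 1, min 50) -> median=38
Step 4: insert 7 -> lo=[7, 31] (size 2, max 31) hi=[38, 50] (size 2, min 38) -> median=34.5
Step 5: insert 5 -> lo=[5, 7, 31] (size 3, max 31) hi=[38, 50] (size 2, min 38) -> median=31
Step 6: insert 12 -> lo=[5, 7, 12] (size 3, max 12) hi=[31, 38, 50] (size 3, min 31) -> median=21.5
Step 7: insert 9 -> lo=[5, 7, 9, 12] (size 4, max 12) hi=[31, 38, 50] (size 3, min 31) -> median=12
Step 8: insert 15 -> lo=[5, 7, 9, 12] (size 4, max 12) hi=[15, 31, 38, 50] (size 4, min 15) -> median=13.5
Step 9: insert 47 -> lo=[5, 7, 9, 12, 15] (size 5, max 15) hi=[31, 38, 47, 50] (size 4, min 31) -> median=15
Step 10: insert 18 -> lo=[5, 7, 9, 12, 15] (size 5, max 15) hi=[18, 31, 38, 47, 50] (size 5, min 18) -> median=16.5
Step 11: insert 13 -> lo=[5, 7, 9, 12, 13, 15] (size 6, max 15) hi=[18, 31, 38, 47, 50] (size 5, min 18) -> median=15
Step 12: insert 43 -> lo=[5, 7, 9, 12, 13, 15] (size 6, max 15) hi=[18, 31, 38, 43, 47, 50] (size 6, min 18) -> median=16.5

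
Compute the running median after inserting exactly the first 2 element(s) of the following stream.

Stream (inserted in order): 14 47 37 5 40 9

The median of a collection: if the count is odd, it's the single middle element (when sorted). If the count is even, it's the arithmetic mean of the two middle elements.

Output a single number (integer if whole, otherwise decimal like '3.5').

Step 1: insert 14 -> lo=[14] (size 1, max 14) hi=[] (size 0) -> median=14
Step 2: insert 47 -> lo=[14] (size 1, max 14) hi=[47] (size 1, min 47) -> median=30.5

Answer: 30.5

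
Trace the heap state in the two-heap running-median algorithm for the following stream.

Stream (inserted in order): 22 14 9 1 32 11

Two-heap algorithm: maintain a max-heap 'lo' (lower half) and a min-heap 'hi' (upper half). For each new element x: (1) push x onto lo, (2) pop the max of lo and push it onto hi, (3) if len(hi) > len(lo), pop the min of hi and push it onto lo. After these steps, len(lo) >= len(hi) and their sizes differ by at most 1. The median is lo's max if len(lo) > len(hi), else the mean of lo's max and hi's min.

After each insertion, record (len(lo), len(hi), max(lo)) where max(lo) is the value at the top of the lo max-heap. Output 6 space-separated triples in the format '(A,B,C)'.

Answer: (1,0,22) (1,1,14) (2,1,14) (2,2,9) (3,2,14) (3,3,11)

Derivation:
Step 1: insert 22 -> lo=[22] hi=[] -> (len(lo)=1, len(hi)=0, max(lo)=22)
Step 2: insert 14 -> lo=[14] hi=[22] -> (len(lo)=1, len(hi)=1, max(lo)=14)
Step 3: insert 9 -> lo=[9, 14] hi=[22] -> (len(lo)=2, len(hi)=1, max(lo)=14)
Step 4: insert 1 -> lo=[1, 9] hi=[14, 22] -> (len(lo)=2, len(hi)=2, max(lo)=9)
Step 5: insert 32 -> lo=[1, 9, 14] hi=[22, 32] -> (len(lo)=3, len(hi)=2, max(lo)=14)
Step 6: insert 11 -> lo=[1, 9, 11] hi=[14, 22, 32] -> (len(lo)=3, len(hi)=3, max(lo)=11)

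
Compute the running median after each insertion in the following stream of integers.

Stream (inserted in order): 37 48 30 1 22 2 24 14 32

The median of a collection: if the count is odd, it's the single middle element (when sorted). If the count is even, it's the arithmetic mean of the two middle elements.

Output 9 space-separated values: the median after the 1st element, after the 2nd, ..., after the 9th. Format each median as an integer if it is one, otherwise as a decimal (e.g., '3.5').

Step 1: insert 37 -> lo=[37] (size 1, max 37) hi=[] (size 0) -> median=37
Step 2: insert 48 -> lo=[37] (size 1, max 37) hi=[48] (size 1, min 48) -> median=42.5
Step 3: insert 30 -> lo=[30, 37] (size 2, max 37) hi=[48] (size 1, min 48) -> median=37
Step 4: insert 1 -> lo=[1, 30] (size 2, max 30) hi=[37, 48] (size 2, min 37) -> median=33.5
Step 5: insert 22 -> lo=[1, 22, 30] (size 3, max 30) hi=[37, 48] (size 2, min 37) -> median=30
Step 6: insert 2 -> lo=[1, 2, 22] (size 3, max 22) hi=[30, 37, 48] (size 3, min 30) -> median=26
Step 7: insert 24 -> lo=[1, 2, 22, 24] (size 4, max 24) hi=[30, 37, 48] (size 3, min 30) -> median=24
Step 8: insert 14 -> lo=[1, 2, 14, 22] (size 4, max 22) hi=[24, 30, 37, 48] (size 4, min 24) -> median=23
Step 9: insert 32 -> lo=[1, 2, 14, 22, 24] (size 5, max 24) hi=[30, 32, 37, 48] (size 4, min 30) -> median=24

Answer: 37 42.5 37 33.5 30 26 24 23 24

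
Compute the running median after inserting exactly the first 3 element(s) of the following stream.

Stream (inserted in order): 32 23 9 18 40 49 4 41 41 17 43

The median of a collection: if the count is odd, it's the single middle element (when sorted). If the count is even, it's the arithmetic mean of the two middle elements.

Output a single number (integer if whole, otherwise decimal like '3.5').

Answer: 23

Derivation:
Step 1: insert 32 -> lo=[32] (size 1, max 32) hi=[] (size 0) -> median=32
Step 2: insert 23 -> lo=[23] (size 1, max 23) hi=[32] (size 1, min 32) -> median=27.5
Step 3: insert 9 -> lo=[9, 23] (size 2, max 23) hi=[32] (size 1, min 32) -> median=23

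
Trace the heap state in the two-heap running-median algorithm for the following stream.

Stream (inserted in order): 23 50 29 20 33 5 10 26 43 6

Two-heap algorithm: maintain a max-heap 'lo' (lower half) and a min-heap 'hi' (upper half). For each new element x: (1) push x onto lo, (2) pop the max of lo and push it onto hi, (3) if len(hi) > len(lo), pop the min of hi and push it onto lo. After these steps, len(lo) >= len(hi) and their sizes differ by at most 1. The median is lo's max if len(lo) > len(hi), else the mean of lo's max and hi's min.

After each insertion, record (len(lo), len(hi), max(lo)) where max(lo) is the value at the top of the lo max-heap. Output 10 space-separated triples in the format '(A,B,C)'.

Step 1: insert 23 -> lo=[23] hi=[] -> (len(lo)=1, len(hi)=0, max(lo)=23)
Step 2: insert 50 -> lo=[23] hi=[50] -> (len(lo)=1, len(hi)=1, max(lo)=23)
Step 3: insert 29 -> lo=[23, 29] hi=[50] -> (len(lo)=2, len(hi)=1, max(lo)=29)
Step 4: insert 20 -> lo=[20, 23] hi=[29, 50] -> (len(lo)=2, len(hi)=2, max(lo)=23)
Step 5: insert 33 -> lo=[20, 23, 29] hi=[33, 50] -> (len(lo)=3, len(hi)=2, max(lo)=29)
Step 6: insert 5 -> lo=[5, 20, 23] hi=[29, 33, 50] -> (len(lo)=3, len(hi)=3, max(lo)=23)
Step 7: insert 10 -> lo=[5, 10, 20, 23] hi=[29, 33, 50] -> (len(lo)=4, len(hi)=3, max(lo)=23)
Step 8: insert 26 -> lo=[5, 10, 20, 23] hi=[26, 29, 33, 50] -> (len(lo)=4, len(hi)=4, max(lo)=23)
Step 9: insert 43 -> lo=[5, 10, 20, 23, 26] hi=[29, 33, 43, 50] -> (len(lo)=5, len(hi)=4, max(lo)=26)
Step 10: insert 6 -> lo=[5, 6, 10, 20, 23] hi=[26, 29, 33, 43, 50] -> (len(lo)=5, len(hi)=5, max(lo)=23)

Answer: (1,0,23) (1,1,23) (2,1,29) (2,2,23) (3,2,29) (3,3,23) (4,3,23) (4,4,23) (5,4,26) (5,5,23)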